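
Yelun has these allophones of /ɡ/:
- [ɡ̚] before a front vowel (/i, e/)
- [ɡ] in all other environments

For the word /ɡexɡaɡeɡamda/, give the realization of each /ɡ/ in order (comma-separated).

Occurrence 1 (position 1): before a front vowel (/i, e/) → [ɡ̚].
Occurrence 2 (position 4): no conditioning environment matches → elsewhere allophone [ɡ].
Occurrence 3 (position 6): before a front vowel (/i, e/) → [ɡ̚].
Occurrence 4 (position 8): no conditioning environment matches → elsewhere allophone [ɡ].

[ɡ̚], [ɡ], [ɡ̚], [ɡ]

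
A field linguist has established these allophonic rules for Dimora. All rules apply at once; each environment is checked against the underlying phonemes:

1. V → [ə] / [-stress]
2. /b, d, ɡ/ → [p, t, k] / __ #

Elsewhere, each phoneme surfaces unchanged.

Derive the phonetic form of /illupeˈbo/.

/i/ (word-initial) occurs in an unstressed syllable → [ə] by rule 1.
/l/ (between /i/ and /l/): no rule targets it → [l].
/l/ stays [l].
/u/ meets the environment for rule 1 (in an unstressed syllable) → [ə].
/p/ — not in any rule's target class → [p].
Rule 1 applies to /e/ (between /p/ and /b/: in an unstressed syllable) → [ə].
/b/ (between /e/ and /o/): rule 2 targets it, but not word-finally → unchanged [b].
/o/ (word-final) fails the environment for rule 1, so it stays [o].

[əlləpəˈbo]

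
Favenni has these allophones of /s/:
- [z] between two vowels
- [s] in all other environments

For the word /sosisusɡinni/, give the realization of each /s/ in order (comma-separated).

[s], [z], [z], [s]

Occurrence 1 (position 1): no conditioning environment matches → elsewhere allophone [s].
Occurrence 2 (position 3): between two vowels → [z].
Occurrence 3 (position 5): between two vowels → [z].
Occurrence 4 (position 7): no conditioning environment matches → elsewhere allophone [s].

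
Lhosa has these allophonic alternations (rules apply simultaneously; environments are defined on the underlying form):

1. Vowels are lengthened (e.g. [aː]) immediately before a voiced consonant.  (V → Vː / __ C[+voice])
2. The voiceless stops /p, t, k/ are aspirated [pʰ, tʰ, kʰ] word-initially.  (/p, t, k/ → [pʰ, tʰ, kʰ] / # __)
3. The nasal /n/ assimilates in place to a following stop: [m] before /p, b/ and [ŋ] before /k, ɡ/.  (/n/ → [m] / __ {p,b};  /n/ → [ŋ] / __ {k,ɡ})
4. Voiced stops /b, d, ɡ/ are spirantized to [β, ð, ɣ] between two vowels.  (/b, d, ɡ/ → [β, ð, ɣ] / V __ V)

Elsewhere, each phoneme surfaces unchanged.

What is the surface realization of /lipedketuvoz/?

[lipeːdketuːvoːz]

/l/ stays [l].
/i/ (between /l/ and /p/) is in the target of rule 1 but the environment (before a voiced consonant) is not met → [i].
/p/ (between /i/ and /e/) is in the target of rule 2 but the environment (word-initially) is not met → [p].
/e/ — between /p/ and /d/, before a voiced consonant — surfaces as [eː] (rule 1).
/d/ (between /e/ and /k/) fails the environment for rule 4, so it stays [d].
/k/ (between /d/ and /e/) is in the target of rule 2 but the environment (word-initially) is not met → [k].
/e/ (between /k/ and /t/): rule 1 targets it, but not before a voiced consonant → unchanged [e].
/t/ — between /e/ and /u/; rule 2 does not apply here → [t].
/u/ meets the environment for rule 1 (before a voiced consonant) → [uː].
/v/ — not in any rule's target class → [v].
Rule 1 applies to /o/ (between /v/ and /z/: before a voiced consonant) → [oː].
/z/ (word-final) is unaffected → [z].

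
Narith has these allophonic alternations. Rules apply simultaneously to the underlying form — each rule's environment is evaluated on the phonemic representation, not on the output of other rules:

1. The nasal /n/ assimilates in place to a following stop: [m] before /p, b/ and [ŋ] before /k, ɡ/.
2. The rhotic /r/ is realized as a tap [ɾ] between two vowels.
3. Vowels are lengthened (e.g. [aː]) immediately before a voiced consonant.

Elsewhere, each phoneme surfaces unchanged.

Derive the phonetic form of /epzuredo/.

/e/ (word-initial): rule 3 targets it, but not before a voiced consonant → unchanged [e].
/u/ (between /z/ and /r/): before a voiced consonant, so rule 3 applies → [uː].
Rule 2 applies to /r/ (between /u/ and /e/: between two vowels) → [ɾ].
/e/ — between /r/ and /d/, before a voiced consonant — surfaces as [eː] (rule 3).
/o/ — word-final; rule 3 does not apply here → [o].

[epzuːɾeːdo]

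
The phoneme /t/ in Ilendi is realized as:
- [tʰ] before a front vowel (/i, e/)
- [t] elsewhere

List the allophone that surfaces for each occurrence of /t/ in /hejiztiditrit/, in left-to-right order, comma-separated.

Occurrence 1 (position 6): before a front vowel (/i, e/) → [tʰ].
Occurrence 2 (position 10): no conditioning environment matches → elsewhere allophone [t].
Occurrence 3 (position 13): no conditioning environment matches → elsewhere allophone [t].

[tʰ], [t], [t]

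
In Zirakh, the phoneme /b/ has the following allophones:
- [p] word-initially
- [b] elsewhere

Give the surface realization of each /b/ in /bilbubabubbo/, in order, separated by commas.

Occurrence 1 (position 1): word-initially → [p].
Occurrence 2 (position 4): no conditioning environment matches → elsewhere allophone [b].
Occurrence 3 (position 6): no conditioning environment matches → elsewhere allophone [b].
Occurrence 4 (position 8): no conditioning environment matches → elsewhere allophone [b].
Occurrence 5 (position 10): no conditioning environment matches → elsewhere allophone [b].
Occurrence 6 (position 11): no conditioning environment matches → elsewhere allophone [b].

[p], [b], [b], [b], [b], [b]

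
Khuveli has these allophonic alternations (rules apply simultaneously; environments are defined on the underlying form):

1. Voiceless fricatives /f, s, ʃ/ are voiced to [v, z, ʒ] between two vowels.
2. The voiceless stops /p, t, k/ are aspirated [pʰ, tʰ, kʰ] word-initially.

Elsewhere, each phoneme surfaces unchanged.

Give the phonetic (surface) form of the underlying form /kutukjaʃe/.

/k/ — word-initial, word-initially — surfaces as [kʰ] (rule 2).
/t/ (between /u/ and /u/) fails the environment for rule 2, so it stays [t].
/k/ (between /u/ and /j/) is in the target of rule 2 but the environment (word-initially) is not met → [k].
/ʃ/ meets the environment for rule 1 (between two vowels) → [ʒ].

[kʰutukjaʒe]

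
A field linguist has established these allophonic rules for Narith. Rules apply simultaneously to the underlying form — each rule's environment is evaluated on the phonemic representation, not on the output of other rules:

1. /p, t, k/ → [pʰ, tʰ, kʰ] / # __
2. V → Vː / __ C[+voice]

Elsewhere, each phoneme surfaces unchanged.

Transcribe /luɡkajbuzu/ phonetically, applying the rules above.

/l/ stays [l].
Rule 2 applies to /u/ (between /l/ and /ɡ/: before a voiced consonant) → [uː].
/ɡ/ (between /u/ and /k/): no rule targets it → [ɡ].
/k/ (between /ɡ/ and /a/): rule 1 targets it, but not word-initially → unchanged [k].
/a/ (between /k/ and /j/): before a voiced consonant, so rule 2 applies → [aː].
/j/ stays [j].
/b/ — not in any rule's target class → [b].
/u/ meets the environment for rule 2 (before a voiced consonant) → [uː].
/z/ (between /u/ and /u/): no rule targets it → [z].
/u/ (word-final) fails the environment for rule 2, so it stays [u].

[luːɡkaːjbuːzu]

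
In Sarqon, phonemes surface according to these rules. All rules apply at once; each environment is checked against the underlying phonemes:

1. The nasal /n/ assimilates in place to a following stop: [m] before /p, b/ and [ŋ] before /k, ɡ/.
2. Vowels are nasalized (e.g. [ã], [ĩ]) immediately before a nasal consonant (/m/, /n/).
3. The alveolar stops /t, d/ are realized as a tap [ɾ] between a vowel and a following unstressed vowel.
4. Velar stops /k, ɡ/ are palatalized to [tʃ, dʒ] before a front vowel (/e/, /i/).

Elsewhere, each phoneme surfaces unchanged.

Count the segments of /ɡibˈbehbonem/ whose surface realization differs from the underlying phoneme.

Segments that undergo a rule: /ɡ/ → [dʒ] (rule 4); /o/ → [õ] (rule 2); /e/ → [ẽ] (rule 2).
All other segments surface unchanged.

3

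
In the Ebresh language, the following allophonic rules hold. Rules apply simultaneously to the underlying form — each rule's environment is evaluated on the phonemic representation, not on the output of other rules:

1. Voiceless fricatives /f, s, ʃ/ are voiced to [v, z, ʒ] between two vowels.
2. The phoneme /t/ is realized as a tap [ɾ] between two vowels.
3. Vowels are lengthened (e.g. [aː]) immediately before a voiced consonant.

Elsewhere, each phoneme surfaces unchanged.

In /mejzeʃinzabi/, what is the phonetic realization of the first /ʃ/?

[ʒ]

/ʃ/ — between /e/ and /i/, between two vowels — surfaces as [ʒ] (rule 1).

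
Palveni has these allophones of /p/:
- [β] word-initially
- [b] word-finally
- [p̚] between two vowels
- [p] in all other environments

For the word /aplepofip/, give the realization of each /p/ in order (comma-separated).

[p], [p̚], [b]

Occurrence 1 (position 2): no conditioning environment matches → elsewhere allophone [p].
Occurrence 2 (position 5): between two vowels → [p̚].
Occurrence 3 (position 9): word-finally → [b].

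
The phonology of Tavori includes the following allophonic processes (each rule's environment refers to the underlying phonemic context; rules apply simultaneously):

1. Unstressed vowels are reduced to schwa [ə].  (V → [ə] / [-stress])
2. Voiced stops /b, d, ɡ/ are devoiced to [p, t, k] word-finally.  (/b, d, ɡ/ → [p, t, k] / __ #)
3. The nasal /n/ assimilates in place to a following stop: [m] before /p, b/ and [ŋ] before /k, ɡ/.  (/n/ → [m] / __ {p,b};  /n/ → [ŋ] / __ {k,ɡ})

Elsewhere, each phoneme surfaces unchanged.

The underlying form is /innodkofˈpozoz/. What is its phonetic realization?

/i/ — word-initial, in an unstressed syllable — surfaces as [ə] (rule 1).
/n/ (between /i/ and /n/) is in the target of rule 3 but the environment (before a labial or velar stop) is not met → [n].
/n/ (between /n/ and /o/): rule 3 targets it, but not before a labial or velar stop → unchanged [n].
Rule 1 applies to /o/ (between /n/ and /d/: in an unstressed syllable) → [ə].
/d/ (between /o/ and /k/) fails the environment for rule 2, so it stays [d].
/o/ (between /k/ and /f/): in an unstressed syllable, so rule 1 applies → [ə].
/o/ (between /p/ and /z/): rule 1 targets it, but not in an unstressed syllable → unchanged [o].
/o/ (between /z/ and /z/) occurs in an unstressed syllable → [ə] by rule 1.

[ənnədkəfˈpozəz]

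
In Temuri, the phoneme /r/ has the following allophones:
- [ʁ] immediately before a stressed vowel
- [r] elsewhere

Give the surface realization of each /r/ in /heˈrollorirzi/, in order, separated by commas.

[ʁ], [r], [r]

Occurrence 1 (position 3): immediately before a stressed vowel → [ʁ].
Occurrence 2 (position 8): no conditioning environment matches → elsewhere allophone [r].
Occurrence 3 (position 10): no conditioning environment matches → elsewhere allophone [r].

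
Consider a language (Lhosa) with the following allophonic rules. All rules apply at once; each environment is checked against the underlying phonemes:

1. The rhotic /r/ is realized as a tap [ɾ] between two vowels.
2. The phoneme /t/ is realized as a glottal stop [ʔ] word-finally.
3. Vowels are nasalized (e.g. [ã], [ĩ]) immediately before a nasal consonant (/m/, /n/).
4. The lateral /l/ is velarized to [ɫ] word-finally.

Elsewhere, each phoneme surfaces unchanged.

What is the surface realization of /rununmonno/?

/r/ — word-initial; rule 1 does not apply here → [r].
/u/ meets the environment for rule 3 (before a nasal consonant) → [ũ].
/n/ stays [n].
/u/ (between /n/ and /n/): before a nasal consonant, so rule 3 applies → [ũ].
/n/ (between /u/ and /m/) is unaffected → [n].
/m/ — not in any rule's target class → [m].
/o/ — between /m/ and /n/, before a nasal consonant — surfaces as [õ] (rule 3).
/n/ stays [n].
/n/ — not in any rule's target class → [n].
/o/ — word-final; rule 3 does not apply here → [o].

[rũnũnmõnno]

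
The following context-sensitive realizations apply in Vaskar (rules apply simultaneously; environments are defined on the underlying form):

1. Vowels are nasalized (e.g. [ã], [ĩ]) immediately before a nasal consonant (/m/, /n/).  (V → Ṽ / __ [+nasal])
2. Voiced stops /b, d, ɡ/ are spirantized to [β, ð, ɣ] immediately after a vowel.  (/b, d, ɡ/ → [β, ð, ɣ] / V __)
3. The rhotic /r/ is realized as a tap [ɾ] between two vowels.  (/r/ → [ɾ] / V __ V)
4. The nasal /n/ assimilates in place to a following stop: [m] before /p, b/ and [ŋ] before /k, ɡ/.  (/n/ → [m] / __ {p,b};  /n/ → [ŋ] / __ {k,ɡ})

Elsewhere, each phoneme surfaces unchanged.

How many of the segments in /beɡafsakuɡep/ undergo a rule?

2

Segments that undergo a rule: /ɡ/ → [ɣ] (rule 2); /ɡ/ → [ɣ] (rule 2).
All other segments surface unchanged.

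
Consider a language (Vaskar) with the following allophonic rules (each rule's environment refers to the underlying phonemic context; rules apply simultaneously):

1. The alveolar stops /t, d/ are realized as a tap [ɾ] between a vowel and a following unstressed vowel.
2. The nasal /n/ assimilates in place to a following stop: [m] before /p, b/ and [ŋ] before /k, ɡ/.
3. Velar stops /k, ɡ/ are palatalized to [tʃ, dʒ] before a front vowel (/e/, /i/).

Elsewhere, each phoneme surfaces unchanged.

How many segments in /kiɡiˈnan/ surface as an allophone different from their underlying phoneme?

Segments that undergo a rule: /k/ → [tʃ] (rule 3); /ɡ/ → [dʒ] (rule 3).
All other segments surface unchanged.

2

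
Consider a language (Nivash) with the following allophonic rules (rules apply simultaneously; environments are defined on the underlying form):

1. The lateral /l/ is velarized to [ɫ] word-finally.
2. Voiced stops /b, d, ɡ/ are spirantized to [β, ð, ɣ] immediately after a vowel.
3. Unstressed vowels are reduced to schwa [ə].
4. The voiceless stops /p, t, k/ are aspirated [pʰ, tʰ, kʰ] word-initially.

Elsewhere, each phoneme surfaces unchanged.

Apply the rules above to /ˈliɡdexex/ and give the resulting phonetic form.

[ˈliɣdəxəx]

/l/ (word-initial) fails the environment for rule 1, so it stays [l].
/i/ (between /l/ and /ɡ/) fails the environment for rule 3, so it stays [i].
/ɡ/ — between /i/ and /d/, immediately after a vowel — surfaces as [ɣ] (rule 2).
/d/ (between /ɡ/ and /e/) is in the target of rule 2 but the environment (immediately after a vowel) is not met → [d].
/e/ — between /d/ and /x/, in an unstressed syllable — surfaces as [ə] (rule 3).
Rule 3 applies to /e/ (between /x/ and /x/: in an unstressed syllable) → [ə].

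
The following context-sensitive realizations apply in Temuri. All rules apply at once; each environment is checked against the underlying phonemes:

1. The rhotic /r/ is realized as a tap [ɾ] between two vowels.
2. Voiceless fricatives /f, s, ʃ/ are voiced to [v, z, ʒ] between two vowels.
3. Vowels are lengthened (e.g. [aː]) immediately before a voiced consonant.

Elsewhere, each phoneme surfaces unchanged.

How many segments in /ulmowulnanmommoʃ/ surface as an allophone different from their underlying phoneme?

Segments that undergo a rule: /u/ → [uː] (rule 3); /o/ → [oː] (rule 3); /u/ → [uː] (rule 3); /a/ → [aː] (rule 3); /o/ → [oː] (rule 3).
All other segments surface unchanged.

5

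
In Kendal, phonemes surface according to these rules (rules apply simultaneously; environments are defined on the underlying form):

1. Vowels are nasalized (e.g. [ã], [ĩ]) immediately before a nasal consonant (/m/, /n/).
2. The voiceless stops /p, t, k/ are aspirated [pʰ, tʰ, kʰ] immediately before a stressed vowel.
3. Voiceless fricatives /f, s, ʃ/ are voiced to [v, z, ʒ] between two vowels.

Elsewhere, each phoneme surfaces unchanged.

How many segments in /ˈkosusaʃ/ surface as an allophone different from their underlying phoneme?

3

Segments that undergo a rule: /k/ → [kʰ] (rule 2); /s/ → [z] (rule 3); /s/ → [z] (rule 3).
All other segments surface unchanged.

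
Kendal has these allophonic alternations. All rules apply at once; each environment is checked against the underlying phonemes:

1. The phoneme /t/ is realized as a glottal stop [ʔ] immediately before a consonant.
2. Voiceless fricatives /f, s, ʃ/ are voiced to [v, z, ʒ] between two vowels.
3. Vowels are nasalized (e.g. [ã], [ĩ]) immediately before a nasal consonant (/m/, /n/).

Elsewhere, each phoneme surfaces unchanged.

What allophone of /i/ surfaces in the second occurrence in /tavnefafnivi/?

/i/ (word-final) is in the target of rule 3 but the environment (before a nasal consonant) is not met → [i].

[i]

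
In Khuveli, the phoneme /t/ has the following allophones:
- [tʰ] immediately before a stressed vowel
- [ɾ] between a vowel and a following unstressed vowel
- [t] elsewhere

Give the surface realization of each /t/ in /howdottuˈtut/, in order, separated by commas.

[t], [t], [tʰ], [t]

Occurrence 1 (position 6): no conditioning environment matches → elsewhere allophone [t].
Occurrence 2 (position 7): no conditioning environment matches → elsewhere allophone [t].
Occurrence 3 (position 9): immediately before a stressed vowel → [tʰ].
Occurrence 4 (position 11): no conditioning environment matches → elsewhere allophone [t].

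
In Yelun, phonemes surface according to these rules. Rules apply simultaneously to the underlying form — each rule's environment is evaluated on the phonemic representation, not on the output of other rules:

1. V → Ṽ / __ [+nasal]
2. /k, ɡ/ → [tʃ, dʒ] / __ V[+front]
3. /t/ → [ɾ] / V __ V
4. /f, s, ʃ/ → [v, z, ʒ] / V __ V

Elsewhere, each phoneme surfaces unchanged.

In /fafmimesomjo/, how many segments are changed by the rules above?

Segments that undergo a rule: /i/ → [ĩ] (rule 1); /s/ → [z] (rule 4); /o/ → [õ] (rule 1).
All other segments surface unchanged.

3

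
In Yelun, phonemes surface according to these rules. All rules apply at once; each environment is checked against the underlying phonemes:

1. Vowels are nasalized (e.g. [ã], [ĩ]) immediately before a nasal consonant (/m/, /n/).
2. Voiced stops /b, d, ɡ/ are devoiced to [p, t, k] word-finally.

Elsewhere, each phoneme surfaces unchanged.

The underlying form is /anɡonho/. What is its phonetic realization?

/a/ meets the environment for rule 1 (before a nasal consonant) → [ã].
/n/ stays [n].
/ɡ/ (between /n/ and /o/) fails the environment for rule 2, so it stays [ɡ].
/o/ — between /ɡ/ and /n/, before a nasal consonant — surfaces as [õ] (rule 1).
/n/ — not in any rule's target class → [n].
/h/ stays [h].
/o/ — word-final; rule 1 does not apply here → [o].

[ãnɡõnho]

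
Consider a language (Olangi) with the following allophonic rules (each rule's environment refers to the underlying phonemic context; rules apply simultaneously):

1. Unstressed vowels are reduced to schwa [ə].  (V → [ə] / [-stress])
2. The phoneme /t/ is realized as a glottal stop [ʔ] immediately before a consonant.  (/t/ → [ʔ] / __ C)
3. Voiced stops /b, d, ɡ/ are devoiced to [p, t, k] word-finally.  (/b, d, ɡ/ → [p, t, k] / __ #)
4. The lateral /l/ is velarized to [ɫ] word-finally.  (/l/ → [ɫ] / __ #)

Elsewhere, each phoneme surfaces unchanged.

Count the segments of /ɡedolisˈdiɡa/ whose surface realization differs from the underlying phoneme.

Segments that undergo a rule: /e/ → [ə] (rule 1); /o/ → [ə] (rule 1); /i/ → [ə] (rule 1); /a/ → [ə] (rule 1).
All other segments surface unchanged.

4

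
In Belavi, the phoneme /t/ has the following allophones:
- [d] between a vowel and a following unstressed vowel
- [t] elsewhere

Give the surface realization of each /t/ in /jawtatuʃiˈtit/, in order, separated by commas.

[t], [d], [t], [t]

Occurrence 1 (position 4): no conditioning environment matches → elsewhere allophone [t].
Occurrence 2 (position 6): between a vowel and a following unstressed vowel → [d].
Occurrence 3 (position 10): no conditioning environment matches → elsewhere allophone [t].
Occurrence 4 (position 12): no conditioning environment matches → elsewhere allophone [t].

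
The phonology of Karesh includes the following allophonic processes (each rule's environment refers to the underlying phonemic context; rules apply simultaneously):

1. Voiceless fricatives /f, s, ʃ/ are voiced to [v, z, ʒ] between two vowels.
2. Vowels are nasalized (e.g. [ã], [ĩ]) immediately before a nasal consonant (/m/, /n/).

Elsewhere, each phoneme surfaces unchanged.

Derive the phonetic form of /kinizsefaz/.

[kĩnizsevaz]

/k/ stays [k].
/i/ meets the environment for rule 2 (before a nasal consonant) → [ĩ].
/n/ (between /i/ and /i/): no rule targets it → [n].
/i/ — between /n/ and /z/; rule 2 does not apply here → [i].
/z/ (between /i/ and /s/) is unaffected → [z].
/s/ (between /z/ and /e/) is in the target of rule 1 but the environment (between two vowels) is not met → [s].
/e/ (between /s/ and /f/) is in the target of rule 2 but the environment (before a nasal consonant) is not met → [e].
/f/ (between /e/ and /a/) occurs between two vowels → [v] by rule 1.
/a/ — between /f/ and /z/; rule 2 does not apply here → [a].
/z/ (word-final) is unaffected → [z].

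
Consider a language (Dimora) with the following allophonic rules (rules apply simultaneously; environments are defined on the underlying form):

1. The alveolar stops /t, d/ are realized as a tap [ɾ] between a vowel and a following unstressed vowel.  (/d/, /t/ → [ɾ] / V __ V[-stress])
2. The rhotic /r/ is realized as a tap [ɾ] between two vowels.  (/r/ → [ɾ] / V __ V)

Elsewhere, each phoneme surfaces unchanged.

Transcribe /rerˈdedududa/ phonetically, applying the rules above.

/r/ — word-initial; rule 2 does not apply here → [r].
/e/ — not in any rule's target class → [e].
/r/ (between /e/ and /d/) is in the target of rule 2 but the environment (between two vowels) is not met → [r].
/d/ (between /r/ and /e/): rule 1 targets it, but not between a vowel and a following unstressed vowel → unchanged [d].
/e/ (between /d/ and /d/) is unaffected → [e].
Rule 1 applies to /d/ (between /e/ and /u/: between a vowel and a following unstressed vowel) → [ɾ].
/u/ stays [u].
/d/ (between /u/ and /u/) occurs between a vowel and a following unstressed vowel → [ɾ] by rule 1.
/u/ — not in any rule's target class → [u].
/d/ (between /u/ and /a/): between a vowel and a following unstressed vowel, so rule 1 applies → [ɾ].
/a/ — not in any rule's target class → [a].

[rerˈdeɾuɾuɾa]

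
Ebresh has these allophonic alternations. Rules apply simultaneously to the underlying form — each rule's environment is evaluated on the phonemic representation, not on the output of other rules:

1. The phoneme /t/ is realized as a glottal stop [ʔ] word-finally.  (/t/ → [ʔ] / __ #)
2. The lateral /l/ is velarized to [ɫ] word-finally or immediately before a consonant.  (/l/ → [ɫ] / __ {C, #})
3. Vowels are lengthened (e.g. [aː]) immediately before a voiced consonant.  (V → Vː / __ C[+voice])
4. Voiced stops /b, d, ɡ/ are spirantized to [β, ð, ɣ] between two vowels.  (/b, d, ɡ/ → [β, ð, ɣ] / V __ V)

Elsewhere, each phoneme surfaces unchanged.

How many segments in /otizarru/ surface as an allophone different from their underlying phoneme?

Segments that undergo a rule: /i/ → [iː] (rule 3); /a/ → [aː] (rule 3).
All other segments surface unchanged.

2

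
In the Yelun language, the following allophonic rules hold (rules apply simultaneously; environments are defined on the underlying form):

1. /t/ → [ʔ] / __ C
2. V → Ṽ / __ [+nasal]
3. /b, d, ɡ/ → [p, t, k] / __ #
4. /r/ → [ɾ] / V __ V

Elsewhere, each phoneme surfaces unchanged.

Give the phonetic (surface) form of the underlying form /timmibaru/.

/t/ (word-initial) fails the environment for rule 1, so it stays [t].
/i/ — between /t/ and /m/, before a nasal consonant — surfaces as [ĩ] (rule 2).
/m/ (between /i/ and /m/): no rule targets it → [m].
/m/ (between /m/ and /i/) is unaffected → [m].
/i/ (between /m/ and /b/) is in the target of rule 2 but the environment (before a nasal consonant) is not met → [i].
/b/ — between /i/ and /a/; rule 3 does not apply here → [b].
/a/ — between /b/ and /r/; rule 2 does not apply here → [a].
/r/ (between /a/ and /u/) occurs between two vowels → [ɾ] by rule 4.
/u/ — word-final; rule 2 does not apply here → [u].

[tĩmmibaɾu]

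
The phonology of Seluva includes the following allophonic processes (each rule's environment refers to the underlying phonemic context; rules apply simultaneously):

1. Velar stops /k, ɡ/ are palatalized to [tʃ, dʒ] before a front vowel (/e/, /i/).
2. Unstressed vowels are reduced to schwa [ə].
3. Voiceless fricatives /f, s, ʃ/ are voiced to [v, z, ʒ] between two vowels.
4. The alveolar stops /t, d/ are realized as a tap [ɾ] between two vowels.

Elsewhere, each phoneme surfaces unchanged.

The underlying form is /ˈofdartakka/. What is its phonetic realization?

/o/ (word-initial) is in the target of rule 2 but the environment (in an unstressed syllable) is not met → [o].
/f/ (between /o/ and /d/) is in the target of rule 3 but the environment (between two vowels) is not met → [f].
/d/ (between /f/ and /a/) fails the environment for rule 4, so it stays [d].
/a/ — between /d/ and /r/, in an unstressed syllable — surfaces as [ə] (rule 2).
/r/ stays [r].
/t/ (between /r/ and /a/) fails the environment for rule 4, so it stays [t].
/a/ — between /t/ and /k/, in an unstressed syllable — surfaces as [ə] (rule 2).
/k/ — between /a/ and /k/; rule 1 does not apply here → [k].
/k/ (between /k/ and /a/): rule 1 targets it, but not before a front vowel → unchanged [k].
/a/ meets the environment for rule 2 (in an unstressed syllable) → [ə].

[ˈofdərtəkkə]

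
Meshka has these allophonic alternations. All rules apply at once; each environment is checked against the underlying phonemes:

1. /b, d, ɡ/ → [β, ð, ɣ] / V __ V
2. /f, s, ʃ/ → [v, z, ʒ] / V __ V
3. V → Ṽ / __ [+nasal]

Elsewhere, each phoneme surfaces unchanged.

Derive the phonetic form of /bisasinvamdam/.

[bizazĩnvãmdãm]

/b/ (word-initial): rule 1 targets it, but not between two vowels → unchanged [b].
/i/ (between /b/ and /s/) is in the target of rule 3 but the environment (before a nasal consonant) is not met → [i].
/s/ (between /i/ and /a/): between two vowels, so rule 2 applies → [z].
/a/ — between /s/ and /s/; rule 3 does not apply here → [a].
Rule 2 applies to /s/ (between /a/ and /i/: between two vowels) → [z].
/i/ (between /s/ and /n/): before a nasal consonant, so rule 3 applies → [ĩ].
/n/ (between /i/ and /v/) is unaffected → [n].
/v/ (between /n/ and /a/): no rule targets it → [v].
/a/ meets the environment for rule 3 (before a nasal consonant) → [ã].
/m/ stays [m].
/d/ — between /m/ and /a/; rule 1 does not apply here → [d].
Rule 3 applies to /a/ (between /d/ and /m/: before a nasal consonant) → [ã].
/m/ (word-final): no rule targets it → [m].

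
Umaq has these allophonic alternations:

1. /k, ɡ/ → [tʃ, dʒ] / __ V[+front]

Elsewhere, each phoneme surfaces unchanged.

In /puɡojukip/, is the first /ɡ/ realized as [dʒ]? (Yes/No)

/ɡ/ (between /u/ and /o/): rule 1 targets it, but not before a front vowel → unchanged [ɡ].
The actual realization is [ɡ], not [dʒ].

No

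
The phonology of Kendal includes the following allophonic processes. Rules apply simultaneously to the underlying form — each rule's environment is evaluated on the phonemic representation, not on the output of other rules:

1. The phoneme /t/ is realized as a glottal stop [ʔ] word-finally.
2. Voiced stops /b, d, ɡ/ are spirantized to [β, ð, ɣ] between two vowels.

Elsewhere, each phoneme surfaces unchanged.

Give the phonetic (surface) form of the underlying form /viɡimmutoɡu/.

[viɣimmutoɣu]

/v/ (word-initial): no rule targets it → [v].
/i/ — not in any rule's target class → [i].
/ɡ/ meets the environment for rule 2 (between two vowels) → [ɣ].
/i/ — not in any rule's target class → [i].
/m/ (between /i/ and /m/) is unaffected → [m].
/m/ (between /m/ and /u/): no rule targets it → [m].
/u/ stays [u].
/t/ — between /u/ and /o/; rule 1 does not apply here → [t].
/o/ (between /t/ and /ɡ/): no rule targets it → [o].
Rule 2 applies to /ɡ/ (between /o/ and /u/: between two vowels) → [ɣ].
/u/ — not in any rule's target class → [u].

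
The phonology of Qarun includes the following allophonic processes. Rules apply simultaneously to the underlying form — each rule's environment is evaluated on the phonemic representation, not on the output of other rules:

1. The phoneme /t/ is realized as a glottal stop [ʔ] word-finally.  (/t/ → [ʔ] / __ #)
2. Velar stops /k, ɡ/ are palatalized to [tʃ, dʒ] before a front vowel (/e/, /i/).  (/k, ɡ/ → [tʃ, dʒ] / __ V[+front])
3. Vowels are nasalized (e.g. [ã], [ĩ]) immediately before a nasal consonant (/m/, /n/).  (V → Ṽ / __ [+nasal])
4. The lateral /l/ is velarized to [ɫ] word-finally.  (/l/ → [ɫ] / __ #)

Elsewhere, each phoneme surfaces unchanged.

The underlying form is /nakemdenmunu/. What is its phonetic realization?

[natʃẽmdẽnmũnu]

/n/ (word-initial) is unaffected → [n].
/a/ (between /n/ and /k/): rule 3 targets it, but not before a nasal consonant → unchanged [a].
Rule 2 applies to /k/ (between /a/ and /e/: before a front vowel) → [tʃ].
Rule 3 applies to /e/ (between /k/ and /m/: before a nasal consonant) → [ẽ].
/m/ — not in any rule's target class → [m].
/d/ (between /m/ and /e/): no rule targets it → [d].
/e/ (between /d/ and /n/) occurs before a nasal consonant → [ẽ] by rule 3.
/n/ stays [n].
/m/ stays [m].
/u/ meets the environment for rule 3 (before a nasal consonant) → [ũ].
/n/ (between /u/ and /u/) is unaffected → [n].
/u/ (word-final): rule 3 targets it, but not before a nasal consonant → unchanged [u].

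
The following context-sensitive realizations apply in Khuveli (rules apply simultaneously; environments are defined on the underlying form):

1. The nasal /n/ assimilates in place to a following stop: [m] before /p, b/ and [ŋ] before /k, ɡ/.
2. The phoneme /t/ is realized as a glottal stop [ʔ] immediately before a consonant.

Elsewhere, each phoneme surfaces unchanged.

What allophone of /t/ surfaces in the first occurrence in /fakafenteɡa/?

/t/ (between /n/ and /e/) is in the target of rule 2 but the environment (immediately before a consonant) is not met → [t].

[t]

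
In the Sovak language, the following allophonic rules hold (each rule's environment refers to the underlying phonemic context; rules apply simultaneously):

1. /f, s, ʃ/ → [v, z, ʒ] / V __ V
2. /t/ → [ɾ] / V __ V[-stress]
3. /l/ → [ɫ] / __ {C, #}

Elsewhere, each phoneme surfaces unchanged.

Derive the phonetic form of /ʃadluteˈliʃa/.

/ʃ/ (word-initial) is in the target of rule 1 but the environment (between two vowels) is not met → [ʃ].
/a/ — not in any rule's target class → [a].
/d/ (between /a/ and /l/) is unaffected → [d].
/l/ (between /d/ and /u/): rule 3 targets it, but not word-finally or immediately before a consonant → unchanged [l].
/u/ — not in any rule's target class → [u].
/t/ — between /u/ and /e/, between a vowel and a following unstressed vowel — surfaces as [ɾ] (rule 2).
/e/ (between /t/ and /l/): no rule targets it → [e].
/l/ (between /e/ and /i/) fails the environment for rule 3, so it stays [l].
/i/ (between /l/ and /ʃ/): no rule targets it → [i].
/ʃ/ — between /i/ and /a/, between two vowels — surfaces as [ʒ] (rule 1).
/a/ (word-final) is unaffected → [a].

[ʃadluɾeˈliʒa]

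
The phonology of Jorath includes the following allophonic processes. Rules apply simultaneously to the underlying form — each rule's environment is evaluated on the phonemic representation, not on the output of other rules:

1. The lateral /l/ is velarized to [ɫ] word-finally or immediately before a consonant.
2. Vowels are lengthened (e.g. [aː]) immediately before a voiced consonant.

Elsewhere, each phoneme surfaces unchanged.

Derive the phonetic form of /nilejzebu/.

[niːleːjzeːbu]

/i/ — between /n/ and /l/, before a voiced consonant — surfaces as [iː] (rule 2).
/l/ (between /i/ and /e/): rule 1 targets it, but not word-finally or immediately before a consonant → unchanged [l].
Rule 2 applies to /e/ (between /l/ and /j/: before a voiced consonant) → [eː].
/e/ — between /z/ and /b/, before a voiced consonant — surfaces as [eː] (rule 2).
/u/ (word-final) fails the environment for rule 2, so it stays [u].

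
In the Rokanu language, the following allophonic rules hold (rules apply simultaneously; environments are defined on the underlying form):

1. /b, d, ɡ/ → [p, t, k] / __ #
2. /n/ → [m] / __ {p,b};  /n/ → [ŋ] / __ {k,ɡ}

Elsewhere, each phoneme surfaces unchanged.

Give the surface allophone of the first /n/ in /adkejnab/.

/n/ (between /j/ and /a/) fails the environment for rule 2, so it stays [n].

[n]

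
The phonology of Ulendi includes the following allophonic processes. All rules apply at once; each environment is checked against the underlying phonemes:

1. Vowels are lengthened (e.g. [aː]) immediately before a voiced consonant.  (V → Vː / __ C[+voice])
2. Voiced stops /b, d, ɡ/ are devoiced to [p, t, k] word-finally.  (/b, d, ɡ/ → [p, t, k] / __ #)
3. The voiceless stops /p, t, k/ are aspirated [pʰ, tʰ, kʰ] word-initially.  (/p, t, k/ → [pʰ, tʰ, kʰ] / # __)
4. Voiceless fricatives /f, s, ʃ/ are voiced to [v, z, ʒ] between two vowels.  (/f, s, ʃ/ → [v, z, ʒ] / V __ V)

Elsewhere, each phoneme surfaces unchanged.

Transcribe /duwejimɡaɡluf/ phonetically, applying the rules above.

[duːweːjiːmɡaːɡluf]

/d/ (word-initial): rule 2 targets it, but not word-finally → unchanged [d].
/u/ meets the environment for rule 1 (before a voiced consonant) → [uː].
/w/ — not in any rule's target class → [w].
Rule 1 applies to /e/ (between /w/ and /j/: before a voiced consonant) → [eː].
/j/ (between /e/ and /i/): no rule targets it → [j].
/i/ (between /j/ and /m/): before a voiced consonant, so rule 1 applies → [iː].
/m/ stays [m].
/ɡ/ (between /m/ and /a/): rule 2 targets it, but not word-finally → unchanged [ɡ].
/a/ (between /ɡ/ and /ɡ/): before a voiced consonant, so rule 1 applies → [aː].
/ɡ/ (between /a/ and /l/) is in the target of rule 2 but the environment (word-finally) is not met → [ɡ].
/l/ (between /ɡ/ and /u/) is unaffected → [l].
/u/ (between /l/ and /f/): rule 1 targets it, but not before a voiced consonant → unchanged [u].
/f/ (word-final) fails the environment for rule 4, so it stays [f].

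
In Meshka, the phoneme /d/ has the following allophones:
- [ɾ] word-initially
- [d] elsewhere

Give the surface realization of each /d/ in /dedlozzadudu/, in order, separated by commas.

Occurrence 1 (position 1): word-initially → [ɾ].
Occurrence 2 (position 3): no conditioning environment matches → elsewhere allophone [d].
Occurrence 3 (position 9): no conditioning environment matches → elsewhere allophone [d].
Occurrence 4 (position 11): no conditioning environment matches → elsewhere allophone [d].

[ɾ], [d], [d], [d]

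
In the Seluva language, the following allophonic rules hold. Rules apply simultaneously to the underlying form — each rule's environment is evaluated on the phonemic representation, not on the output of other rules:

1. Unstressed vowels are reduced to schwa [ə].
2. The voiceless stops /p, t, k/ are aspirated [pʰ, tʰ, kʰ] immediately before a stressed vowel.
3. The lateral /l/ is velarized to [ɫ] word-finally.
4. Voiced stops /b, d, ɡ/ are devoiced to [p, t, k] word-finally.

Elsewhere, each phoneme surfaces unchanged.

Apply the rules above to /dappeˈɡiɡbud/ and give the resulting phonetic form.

/d/ (word-initial) is in the target of rule 4 but the environment (word-finally) is not met → [d].
/a/ (between /d/ and /p/) occurs in an unstressed syllable → [ə] by rule 1.
/p/ — between /a/ and /p/; rule 2 does not apply here → [p].
/p/ — between /p/ and /e/; rule 2 does not apply here → [p].
/e/ (between /p/ and /ɡ/) occurs in an unstressed syllable → [ə] by rule 1.
/ɡ/ (between /e/ and /i/): rule 4 targets it, but not word-finally → unchanged [ɡ].
/i/ — between /ɡ/ and /ɡ/; rule 1 does not apply here → [i].
/ɡ/ (between /i/ and /b/) fails the environment for rule 4, so it stays [ɡ].
/b/ — between /ɡ/ and /u/; rule 4 does not apply here → [b].
/u/ meets the environment for rule 1 (in an unstressed syllable) → [ə].
/d/ (word-final) occurs word-finally → [t] by rule 4.

[dəppəˈɡiɡbət]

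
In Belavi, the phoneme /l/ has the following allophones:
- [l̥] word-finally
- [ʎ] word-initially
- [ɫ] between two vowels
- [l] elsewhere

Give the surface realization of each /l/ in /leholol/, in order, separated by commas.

Occurrence 1 (position 1): word-initially → [ʎ].
Occurrence 2 (position 5): between two vowels → [ɫ].
Occurrence 3 (position 7): word-finally → [l̥].

[ʎ], [ɫ], [l̥]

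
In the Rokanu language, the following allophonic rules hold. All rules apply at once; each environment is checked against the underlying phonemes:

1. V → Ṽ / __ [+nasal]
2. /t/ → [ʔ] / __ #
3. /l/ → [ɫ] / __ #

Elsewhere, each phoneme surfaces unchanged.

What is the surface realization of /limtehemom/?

[lĩmtehẽmõm]

/l/ — word-initial; rule 3 does not apply here → [l].
/i/ meets the environment for rule 1 (before a nasal consonant) → [ĩ].
/m/ (between /i/ and /t/) is unaffected → [m].
/t/ (between /m/ and /e/) is in the target of rule 2 but the environment (word-finally) is not met → [t].
/e/ (between /t/ and /h/) is in the target of rule 1 but the environment (before a nasal consonant) is not met → [e].
/h/ (between /e/ and /e/) is unaffected → [h].
Rule 1 applies to /e/ (between /h/ and /m/: before a nasal consonant) → [ẽ].
/m/ (between /e/ and /o/) is unaffected → [m].
/o/ meets the environment for rule 1 (before a nasal consonant) → [õ].
/m/ (word-final) is unaffected → [m].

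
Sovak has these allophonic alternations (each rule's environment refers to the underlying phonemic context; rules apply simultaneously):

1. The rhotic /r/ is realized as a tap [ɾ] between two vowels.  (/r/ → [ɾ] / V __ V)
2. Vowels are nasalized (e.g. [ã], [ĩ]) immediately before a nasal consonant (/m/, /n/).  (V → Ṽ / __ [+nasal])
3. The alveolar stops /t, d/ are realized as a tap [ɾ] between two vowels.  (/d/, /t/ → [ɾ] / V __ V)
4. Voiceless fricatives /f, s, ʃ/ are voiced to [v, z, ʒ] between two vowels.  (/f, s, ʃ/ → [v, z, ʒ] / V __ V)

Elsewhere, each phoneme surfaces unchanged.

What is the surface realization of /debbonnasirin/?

[debbõnnaziɾĩn]

/d/ (word-initial): rule 3 targets it, but not between two vowels → unchanged [d].
/e/ (between /d/ and /b/) is in the target of rule 2 but the environment (before a nasal consonant) is not met → [e].
/b/ — not in any rule's target class → [b].
/b/ (between /b/ and /o/) is unaffected → [b].
/o/ (between /b/ and /n/) occurs before a nasal consonant → [õ] by rule 2.
/n/ (between /o/ and /n/) is unaffected → [n].
/n/ stays [n].
/a/ — between /n/ and /s/; rule 2 does not apply here → [a].
Rule 4 applies to /s/ (between /a/ and /i/: between two vowels) → [z].
/i/ (between /s/ and /r/) is in the target of rule 2 but the environment (before a nasal consonant) is not met → [i].
/r/ (between /i/ and /i/) occurs between two vowels → [ɾ] by rule 1.
Rule 2 applies to /i/ (between /r/ and /n/: before a nasal consonant) → [ĩ].
/n/ (word-final) is unaffected → [n].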